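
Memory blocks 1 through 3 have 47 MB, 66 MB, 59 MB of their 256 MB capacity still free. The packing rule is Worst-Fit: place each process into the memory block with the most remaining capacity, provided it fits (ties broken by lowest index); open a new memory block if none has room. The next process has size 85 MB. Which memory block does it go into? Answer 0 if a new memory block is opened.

0

No memory block has ≥ 85 MB free, so a new memory block is opened.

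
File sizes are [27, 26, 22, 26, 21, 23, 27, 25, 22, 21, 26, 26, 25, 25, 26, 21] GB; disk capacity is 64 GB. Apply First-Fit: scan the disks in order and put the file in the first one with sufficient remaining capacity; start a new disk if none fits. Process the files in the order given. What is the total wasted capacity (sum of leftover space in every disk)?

123

Put 27 GB in disk 1; 37 GB remain.
Put 26 GB in disk 1; 11 GB remain.
Put 22 GB in disk 2; 42 GB remain.
Put 26 GB in disk 2; 16 GB remain.
Put 21 GB in disk 3; 43 GB remain.
Put 23 GB in disk 3; 20 GB remain.
Put 27 GB in disk 4; 37 GB remain.
Put 25 GB in disk 4; 12 GB remain.
Put 22 GB in disk 5; 42 GB remain.
Put 21 GB in disk 5; 21 GB remain.
Put 26 GB in disk 6; 38 GB remain.
Put 26 GB in disk 6; 12 GB remain.
Put 25 GB in disk 7; 39 GB remain.
Put 25 GB in disk 7; 14 GB remain.
Put 26 GB in disk 8; 38 GB remain.
Put 21 GB in disk 5; 0 GB remain.
8 disks × 64 GB = 512 GB; used 389 GB; unused 123 GB.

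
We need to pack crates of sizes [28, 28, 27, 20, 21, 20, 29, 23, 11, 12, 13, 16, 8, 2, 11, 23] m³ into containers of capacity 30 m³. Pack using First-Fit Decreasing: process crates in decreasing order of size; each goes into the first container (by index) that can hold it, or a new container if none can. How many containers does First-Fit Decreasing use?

12 containers

Sorted descending: 29, 28, 28, 27, 23, 23, 21, 20, 20, 16, 13, 12, 11, 11, 8, 2.
Put 29 m³ in container 1; 1 m³ remain.
Put 28 m³ in container 2; 2 m³ remain.
Put 28 m³ in container 3; 2 m³ remain.
Put 27 m³ in container 4; 3 m³ remain.
Put 23 m³ in container 5; 7 m³ remain.
Put 23 m³ in container 6; 7 m³ remain.
Put 21 m³ in container 7; 9 m³ remain.
Put 20 m³ in container 8; 10 m³ remain.
Put 20 m³ in container 9; 10 m³ remain.
Put 16 m³ in container 10; 14 m³ remain.
Put 13 m³ in container 10; 1 m³ remain.
Put 12 m³ in container 11; 18 m³ remain.
Put 11 m³ in container 11; 7 m³ remain.
Put 11 m³ in container 12; 19 m³ remain.
Put 8 m³ in container 7; 1 m³ remain.
Put 2 m³ in container 2; 0 m³ remain.
Final containers: [29] [28,2] [28] [27] [23] [23] [21,8] [20] [20] [16,13] [12,11] [11].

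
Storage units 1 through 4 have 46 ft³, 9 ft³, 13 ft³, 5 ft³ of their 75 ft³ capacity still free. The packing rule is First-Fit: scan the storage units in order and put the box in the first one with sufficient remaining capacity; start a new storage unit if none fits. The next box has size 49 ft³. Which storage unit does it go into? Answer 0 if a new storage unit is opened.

0

No storage unit has ≥ 49 ft³ free, so a new storage unit is opened.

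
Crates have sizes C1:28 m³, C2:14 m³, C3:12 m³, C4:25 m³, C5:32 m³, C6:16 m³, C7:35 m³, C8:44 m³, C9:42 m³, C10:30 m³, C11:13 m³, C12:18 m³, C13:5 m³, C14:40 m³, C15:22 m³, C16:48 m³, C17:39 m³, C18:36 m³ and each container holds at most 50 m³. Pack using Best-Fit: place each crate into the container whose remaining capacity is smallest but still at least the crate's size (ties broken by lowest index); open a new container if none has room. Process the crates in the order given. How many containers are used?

12

Put C1 (28 m³) in container 1; 22 m³ remain.
Put C2 (14 m³) in container 1; 8 m³ remain.
Put C3 (12 m³) in container 2; 38 m³ remain.
Put C4 (25 m³) in container 2; 13 m³ remain.
Put C5 (32 m³) in container 3; 18 m³ remain.
Put C6 (16 m³) in container 3; 2 m³ remain.
Put C7 (35 m³) in container 4; 15 m³ remain.
Put C8 (44 m³) in container 5; 6 m³ remain.
Put C9 (42 m³) in container 6; 8 m³ remain.
Put C10 (30 m³) in container 7; 20 m³ remain.
Put C11 (13 m³) in container 2; 0 m³ remain.
Put C12 (18 m³) in container 7; 2 m³ remain.
Put C13 (5 m³) in container 5; 1 m³ remain.
Put C14 (40 m³) in container 8; 10 m³ remain.
Put C15 (22 m³) in container 9; 28 m³ remain.
Put C16 (48 m³) in container 10; 2 m³ remain.
Put C17 (39 m³) in container 11; 11 m³ remain.
Put C18 (36 m³) in container 12; 14 m³ remain.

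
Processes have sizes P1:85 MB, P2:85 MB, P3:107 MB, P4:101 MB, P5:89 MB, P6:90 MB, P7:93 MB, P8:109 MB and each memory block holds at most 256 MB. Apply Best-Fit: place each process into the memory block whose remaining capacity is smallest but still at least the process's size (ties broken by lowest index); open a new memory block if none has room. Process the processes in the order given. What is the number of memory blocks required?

4

Put P1 (85 MB) in memory block 1; 171 MB remain.
Put P2 (85 MB) in memory block 1; 86 MB remain.
Put P3 (107 MB) in memory block 2; 149 MB remain.
Put P4 (101 MB) in memory block 2; 48 MB remain.
Put P5 (89 MB) in memory block 3; 167 MB remain.
Put P6 (90 MB) in memory block 3; 77 MB remain.
Put P7 (93 MB) in memory block 4; 163 MB remain.
Put P8 (109 MB) in memory block 4; 54 MB remain.
Final memory blocks: [85,85] [107,101] [89,90] [93,109].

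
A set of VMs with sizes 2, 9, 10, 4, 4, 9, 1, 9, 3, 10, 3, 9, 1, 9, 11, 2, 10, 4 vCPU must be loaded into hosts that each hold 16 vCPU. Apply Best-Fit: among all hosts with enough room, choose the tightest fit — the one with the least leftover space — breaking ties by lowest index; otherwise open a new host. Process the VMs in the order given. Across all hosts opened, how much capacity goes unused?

Put 2 vCPU in host 1; 14 vCPU remain.
Put 9 vCPU in host 1; 5 vCPU remain.
Put 10 vCPU in host 2; 6 vCPU remain.
Put 4 vCPU in host 1; 1 vCPU remain.
Put 4 vCPU in host 2; 2 vCPU remain.
Put 9 vCPU in host 3; 7 vCPU remain.
Put 1 vCPU in host 1; 0 vCPU remain.
Put 9 vCPU in host 4; 7 vCPU remain.
Put 3 vCPU in host 3; 4 vCPU remain.
Put 10 vCPU in host 5; 6 vCPU remain.
Put 3 vCPU in host 3; 1 vCPU remain.
Put 9 vCPU in host 6; 7 vCPU remain.
Put 1 vCPU in host 3; 0 vCPU remain.
Put 9 vCPU in host 7; 7 vCPU remain.
Put 11 vCPU in host 8; 5 vCPU remain.
Put 2 vCPU in host 2; 0 vCPU remain.
Put 10 vCPU in host 9; 6 vCPU remain.
Put 4 vCPU in host 8; 1 vCPU remain.
9 hosts × 16 vCPU = 144 vCPU; used 110 vCPU; unused 34 vCPU.

34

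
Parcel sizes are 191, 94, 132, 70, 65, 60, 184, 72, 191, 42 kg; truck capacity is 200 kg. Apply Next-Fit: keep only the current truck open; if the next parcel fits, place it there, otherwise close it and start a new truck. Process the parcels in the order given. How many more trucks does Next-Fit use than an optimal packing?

2

Next-Fit: [191] [94] [132] [70,65,60] [184] [72] [191] [42] → 8 trucks.
Total size 1101 kg; any packing needs at least ⌈1101/200⌉ = 6 trucks.
An optimal packing achieves that bound: [191] [191] [184] [132,65] [94,72] [70,60,42] → 6 trucks.
Excess: 8 − 6 = 2.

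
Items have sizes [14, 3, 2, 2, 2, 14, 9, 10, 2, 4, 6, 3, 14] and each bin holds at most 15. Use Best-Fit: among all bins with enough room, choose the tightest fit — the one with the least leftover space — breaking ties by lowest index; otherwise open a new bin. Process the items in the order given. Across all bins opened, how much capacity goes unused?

14 → bin 1 (remaining 1)
3 → bin 2 (remaining 12)
2 → bin 2 (remaining 10)
2 → bin 2 (remaining 8)
2 → bin 2 (remaining 6)
14 → bin 3 (remaining 1)
9 → bin 4 (remaining 6)
10 → bin 5 (remaining 5)
2 → bin 5 (remaining 3)
4 → bin 2 (remaining 2)
6 → bin 4 (remaining 0)
3 → bin 5 (remaining 0)
14 → bin 6 (remaining 1)
6 bins × 15 = 90; used 85; unused 5.

5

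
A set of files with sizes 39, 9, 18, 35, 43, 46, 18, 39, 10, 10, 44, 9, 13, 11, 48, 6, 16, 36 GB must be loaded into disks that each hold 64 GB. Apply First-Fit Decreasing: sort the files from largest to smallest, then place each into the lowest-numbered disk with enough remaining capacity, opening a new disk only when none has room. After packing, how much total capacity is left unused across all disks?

Sorted descending: 48, 46, 44, 43, 39, 39, 36, 35, 18, 18, 16, 13, 11, 10, 10, 9, 9, 6.
disk 1: place 48 GB, 16 GB left
disk 2: place 46 GB, 18 GB left
disk 3: place 44 GB, 20 GB left
disk 4: place 43 GB, 21 GB left
disk 5: place 39 GB, 25 GB left
disk 6: place 39 GB, 25 GB left
disk 7: place 36 GB, 28 GB left
disk 8: place 35 GB, 29 GB left
disk 2: place 18 GB, 0 GB left
disk 3: place 18 GB, 2 GB left
disk 1: place 16 GB, 0 GB left
disk 4: place 13 GB, 8 GB left
disk 5: place 11 GB, 14 GB left
disk 5: place 10 GB, 4 GB left
disk 6: place 10 GB, 15 GB left
disk 6: place 9 GB, 6 GB left
disk 7: place 9 GB, 19 GB left
disk 4: place 6 GB, 2 GB left
8 disks × 64 GB = 512 GB; used 450 GB; unused 62 GB.

62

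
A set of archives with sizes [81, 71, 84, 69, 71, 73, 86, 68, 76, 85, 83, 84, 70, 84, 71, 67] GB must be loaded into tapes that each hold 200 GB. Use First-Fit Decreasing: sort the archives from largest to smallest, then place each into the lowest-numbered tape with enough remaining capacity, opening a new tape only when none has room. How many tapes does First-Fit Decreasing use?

Sorted descending: 86, 85, 84, 84, 84, 83, 81, 76, 73, 71, 71, 71, 70, 69, 68, 67.
tape 1: place 86 GB, 114 GB left
tape 1: place 85 GB, 29 GB left
tape 2: place 84 GB, 116 GB left
tape 2: place 84 GB, 32 GB left
tape 3: place 84 GB, 116 GB left
tape 3: place 83 GB, 33 GB left
tape 4: place 81 GB, 119 GB left
tape 4: place 76 GB, 43 GB left
tape 5: place 73 GB, 127 GB left
tape 5: place 71 GB, 56 GB left
tape 6: place 71 GB, 129 GB left
tape 6: place 71 GB, 58 GB left
tape 7: place 70 GB, 130 GB left
tape 7: place 69 GB, 61 GB left
tape 8: place 68 GB, 132 GB left
tape 8: place 67 GB, 65 GB left
Final tapes: [86,85] [84,84] [84,83] [81,76] [73,71] [71,71] [70,69] [68,67].

8 tapes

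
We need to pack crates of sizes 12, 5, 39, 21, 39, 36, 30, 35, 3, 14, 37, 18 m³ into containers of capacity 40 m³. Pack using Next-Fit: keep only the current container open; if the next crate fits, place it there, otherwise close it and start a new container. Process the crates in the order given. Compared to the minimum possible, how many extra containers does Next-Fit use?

2

Next-Fit: [12,5] [39] [21] [39] [36] [30] [35,3] [14] [37] [18] → 10 containers.
Total size 289 m³; any packing needs at least ⌈289/40⌉ = 8 containers.
An optimal packing achieves that bound: [39] [39] [37,3] [36] [35,5] [30] [21,18] [14,12] → 8 containers.
Excess: 10 − 8 = 2.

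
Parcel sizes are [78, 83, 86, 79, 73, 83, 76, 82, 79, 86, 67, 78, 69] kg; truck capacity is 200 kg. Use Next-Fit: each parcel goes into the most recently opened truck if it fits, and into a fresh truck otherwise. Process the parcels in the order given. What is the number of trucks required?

7

Put 78 kg in truck 1; 122 kg remain.
Put 83 kg in truck 1; 39 kg remain.
Put 86 kg in truck 2; 114 kg remain.
Put 79 kg in truck 2; 35 kg remain.
Put 73 kg in truck 3; 127 kg remain.
Put 83 kg in truck 3; 44 kg remain.
Put 76 kg in truck 4; 124 kg remain.
Put 82 kg in truck 4; 42 kg remain.
Put 79 kg in truck 5; 121 kg remain.
Put 86 kg in truck 5; 35 kg remain.
Put 67 kg in truck 6; 133 kg remain.
Put 78 kg in truck 6; 55 kg remain.
Put 69 kg in truck 7; 131 kg remain.
Final trucks: [78,83] [86,79] [73,83] [76,82] [79,86] [67,78] [69].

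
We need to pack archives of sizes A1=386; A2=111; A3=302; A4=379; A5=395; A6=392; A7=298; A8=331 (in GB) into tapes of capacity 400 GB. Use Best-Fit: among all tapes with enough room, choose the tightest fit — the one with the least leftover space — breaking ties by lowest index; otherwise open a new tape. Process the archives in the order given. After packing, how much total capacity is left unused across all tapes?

A1 (386 GB) → tape 1 (remaining 14 GB)
A2 (111 GB) → tape 2 (remaining 289 GB)
A3 (302 GB) → tape 3 (remaining 98 GB)
A4 (379 GB) → tape 4 (remaining 21 GB)
A5 (395 GB) → tape 5 (remaining 5 GB)
A6 (392 GB) → tape 6 (remaining 8 GB)
A7 (298 GB) → tape 7 (remaining 102 GB)
A8 (331 GB) → tape 8 (remaining 69 GB)
8 tapes × 400 GB = 3200 GB; used 2594 GB; unused 606 GB.

606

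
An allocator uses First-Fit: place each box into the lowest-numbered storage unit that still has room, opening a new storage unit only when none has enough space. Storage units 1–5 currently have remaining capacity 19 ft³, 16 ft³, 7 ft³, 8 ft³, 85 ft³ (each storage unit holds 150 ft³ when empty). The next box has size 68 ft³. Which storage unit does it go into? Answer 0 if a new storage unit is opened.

5

Storage units with room: storage unit 5 (85 ft³).
The first with room is storage unit 5.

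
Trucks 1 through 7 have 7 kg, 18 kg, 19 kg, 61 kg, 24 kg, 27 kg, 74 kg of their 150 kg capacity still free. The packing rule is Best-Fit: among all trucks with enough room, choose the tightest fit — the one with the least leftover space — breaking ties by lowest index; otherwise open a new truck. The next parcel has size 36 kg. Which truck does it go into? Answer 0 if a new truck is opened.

4

Trucks with room: truck 4 (61 kg), truck 7 (74 kg).
Tightest fit is truck 4 with 61 kg free.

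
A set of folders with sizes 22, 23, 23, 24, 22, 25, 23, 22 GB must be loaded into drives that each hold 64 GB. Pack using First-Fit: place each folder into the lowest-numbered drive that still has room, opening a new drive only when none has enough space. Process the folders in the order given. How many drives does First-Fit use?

drive 1: place 22 GB, 42 GB left
drive 1: place 23 GB, 19 GB left
drive 2: place 23 GB, 41 GB left
drive 2: place 24 GB, 17 GB left
drive 3: place 22 GB, 42 GB left
drive 3: place 25 GB, 17 GB left
drive 4: place 23 GB, 41 GB left
drive 4: place 22 GB, 19 GB left

4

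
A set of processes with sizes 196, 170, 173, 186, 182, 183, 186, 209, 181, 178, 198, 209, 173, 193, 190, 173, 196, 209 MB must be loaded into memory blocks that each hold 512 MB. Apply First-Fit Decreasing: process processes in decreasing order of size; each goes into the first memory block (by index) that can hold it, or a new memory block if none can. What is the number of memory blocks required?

Sorted descending: 209, 209, 209, 198, 196, 196, 193, 190, 186, 186, 183, 182, 181, 178, 173, 173, 173, 170.
209 MB → memory block 1 (remaining 303 MB)
209 MB → memory block 1 (remaining 94 MB)
209 MB → memory block 2 (remaining 303 MB)
198 MB → memory block 2 (remaining 105 MB)
196 MB → memory block 3 (remaining 316 MB)
196 MB → memory block 3 (remaining 120 MB)
193 MB → memory block 4 (remaining 319 MB)
190 MB → memory block 4 (remaining 129 MB)
186 MB → memory block 5 (remaining 326 MB)
186 MB → memory block 5 (remaining 140 MB)
183 MB → memory block 6 (remaining 329 MB)
182 MB → memory block 6 (remaining 147 MB)
181 MB → memory block 7 (remaining 331 MB)
178 MB → memory block 7 (remaining 153 MB)
173 MB → memory block 8 (remaining 339 MB)
173 MB → memory block 8 (remaining 166 MB)
173 MB → memory block 9 (remaining 339 MB)
170 MB → memory block 9 (remaining 169 MB)

9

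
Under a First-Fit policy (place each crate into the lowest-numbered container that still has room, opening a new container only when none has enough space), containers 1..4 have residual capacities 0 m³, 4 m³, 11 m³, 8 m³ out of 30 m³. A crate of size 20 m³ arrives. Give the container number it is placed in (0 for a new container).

0

No container has ≥ 20 m³ free, so a new container is opened.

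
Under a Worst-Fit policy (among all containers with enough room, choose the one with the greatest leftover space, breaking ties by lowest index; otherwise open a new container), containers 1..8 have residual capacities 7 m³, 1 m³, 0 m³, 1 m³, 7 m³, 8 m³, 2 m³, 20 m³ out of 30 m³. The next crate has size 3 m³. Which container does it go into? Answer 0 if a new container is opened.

Containers with room: container 1 (7 m³), container 5 (7 m³), container 6 (8 m³), container 8 (20 m³).
Most room is container 8 with 20 m³ free.

8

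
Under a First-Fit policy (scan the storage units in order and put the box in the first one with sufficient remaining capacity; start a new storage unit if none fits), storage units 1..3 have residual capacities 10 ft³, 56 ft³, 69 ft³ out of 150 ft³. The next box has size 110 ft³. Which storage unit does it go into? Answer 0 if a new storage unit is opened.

No storage unit has ≥ 110 ft³ free, so a new storage unit is opened.

0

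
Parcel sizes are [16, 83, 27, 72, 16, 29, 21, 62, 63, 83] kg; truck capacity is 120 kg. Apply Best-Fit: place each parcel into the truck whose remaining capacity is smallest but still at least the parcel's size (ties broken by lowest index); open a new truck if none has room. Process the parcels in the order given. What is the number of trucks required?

Put 16 kg in truck 1; 104 kg remain.
Put 83 kg in truck 1; 21 kg remain.
Put 27 kg in truck 2; 93 kg remain.
Put 72 kg in truck 2; 21 kg remain.
Put 16 kg in truck 1; 5 kg remain.
Put 29 kg in truck 3; 91 kg remain.
Put 21 kg in truck 2; 0 kg remain.
Put 62 kg in truck 3; 29 kg remain.
Put 63 kg in truck 4; 57 kg remain.
Put 83 kg in truck 5; 37 kg remain.

5 trucks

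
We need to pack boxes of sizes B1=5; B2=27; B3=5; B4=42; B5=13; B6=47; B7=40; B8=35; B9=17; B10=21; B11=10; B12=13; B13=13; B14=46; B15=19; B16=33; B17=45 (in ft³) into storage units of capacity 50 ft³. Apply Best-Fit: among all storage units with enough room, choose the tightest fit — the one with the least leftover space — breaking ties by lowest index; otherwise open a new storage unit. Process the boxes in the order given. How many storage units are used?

B1 (5 ft³) → storage unit 1 (remaining 45 ft³)
B2 (27 ft³) → storage unit 1 (remaining 18 ft³)
B3 (5 ft³) → storage unit 1 (remaining 13 ft³)
B4 (42 ft³) → storage unit 2 (remaining 8 ft³)
B5 (13 ft³) → storage unit 1 (remaining 0 ft³)
B6 (47 ft³) → storage unit 3 (remaining 3 ft³)
B7 (40 ft³) → storage unit 4 (remaining 10 ft³)
B8 (35 ft³) → storage unit 5 (remaining 15 ft³)
B9 (17 ft³) → storage unit 6 (remaining 33 ft³)
B10 (21 ft³) → storage unit 6 (remaining 12 ft³)
B11 (10 ft³) → storage unit 4 (remaining 0 ft³)
B12 (13 ft³) → storage unit 5 (remaining 2 ft³)
B13 (13 ft³) → storage unit 7 (remaining 37 ft³)
B14 (46 ft³) → storage unit 8 (remaining 4 ft³)
B15 (19 ft³) → storage unit 7 (remaining 18 ft³)
B16 (33 ft³) → storage unit 9 (remaining 17 ft³)
B17 (45 ft³) → storage unit 10 (remaining 5 ft³)
Final storage units: [5,27,5,13] [42] [47] [40,10] [35,13] [17,21] [13,19] [46] [33] [45].

10 storage units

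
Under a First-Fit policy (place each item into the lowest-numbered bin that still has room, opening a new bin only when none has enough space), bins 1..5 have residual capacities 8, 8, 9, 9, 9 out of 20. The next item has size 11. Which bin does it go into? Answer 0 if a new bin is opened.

No bin has ≥ 11 free, so a new bin is opened.

0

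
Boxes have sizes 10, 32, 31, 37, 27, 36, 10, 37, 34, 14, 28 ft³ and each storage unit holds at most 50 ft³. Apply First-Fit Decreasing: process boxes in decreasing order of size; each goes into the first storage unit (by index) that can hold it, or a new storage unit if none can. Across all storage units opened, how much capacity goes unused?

Sorted descending: 37, 37, 36, 34, 32, 31, 28, 27, 14, 10, 10.
37 ft³ → storage unit 1 (remaining 13 ft³)
37 ft³ → storage unit 2 (remaining 13 ft³)
36 ft³ → storage unit 3 (remaining 14 ft³)
34 ft³ → storage unit 4 (remaining 16 ft³)
32 ft³ → storage unit 5 (remaining 18 ft³)
31 ft³ → storage unit 6 (remaining 19 ft³)
28 ft³ → storage unit 7 (remaining 22 ft³)
27 ft³ → storage unit 8 (remaining 23 ft³)
14 ft³ → storage unit 3 (remaining 0 ft³)
10 ft³ → storage unit 1 (remaining 3 ft³)
10 ft³ → storage unit 2 (remaining 3 ft³)
8 storage units × 50 ft³ = 400 ft³; used 296 ft³; unused 104 ft³.

104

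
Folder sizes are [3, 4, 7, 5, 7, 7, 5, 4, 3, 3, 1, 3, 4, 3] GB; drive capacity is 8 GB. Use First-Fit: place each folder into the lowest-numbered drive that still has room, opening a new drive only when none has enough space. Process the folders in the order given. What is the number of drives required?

8 drives

3 GB → drive 1 (remaining 5 GB)
4 GB → drive 1 (remaining 1 GB)
7 GB → drive 2 (remaining 1 GB)
5 GB → drive 3 (remaining 3 GB)
7 GB → drive 4 (remaining 1 GB)
7 GB → drive 5 (remaining 1 GB)
5 GB → drive 6 (remaining 3 GB)
4 GB → drive 7 (remaining 4 GB)
3 GB → drive 3 (remaining 0 GB)
3 GB → drive 6 (remaining 0 GB)
1 GB → drive 1 (remaining 0 GB)
3 GB → drive 7 (remaining 1 GB)
4 GB → drive 8 (remaining 4 GB)
3 GB → drive 8 (remaining 1 GB)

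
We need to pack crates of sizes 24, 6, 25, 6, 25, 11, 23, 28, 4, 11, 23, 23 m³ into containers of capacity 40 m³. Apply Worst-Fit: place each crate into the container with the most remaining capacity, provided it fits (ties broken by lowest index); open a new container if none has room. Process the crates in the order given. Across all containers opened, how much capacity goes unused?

container 1: place 24 m³, 16 m³ left
container 1: place 6 m³, 10 m³ left
container 2: place 25 m³, 15 m³ left
container 2: place 6 m³, 9 m³ left
container 3: place 25 m³, 15 m³ left
container 3: place 11 m³, 4 m³ left
container 4: place 23 m³, 17 m³ left
container 5: place 28 m³, 12 m³ left
container 4: place 4 m³, 13 m³ left
container 4: place 11 m³, 2 m³ left
container 6: place 23 m³, 17 m³ left
container 7: place 23 m³, 17 m³ left
7 containers × 40 m³ = 280 m³; used 209 m³; unused 71 m³.

71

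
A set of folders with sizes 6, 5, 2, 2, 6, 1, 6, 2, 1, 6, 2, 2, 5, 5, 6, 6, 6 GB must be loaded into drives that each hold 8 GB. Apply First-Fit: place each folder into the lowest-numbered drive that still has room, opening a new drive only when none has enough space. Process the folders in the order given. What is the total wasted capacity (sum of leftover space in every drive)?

drive 1: place 6 GB, 2 GB left
drive 2: place 5 GB, 3 GB left
drive 1: place 2 GB, 0 GB left
drive 2: place 2 GB, 1 GB left
drive 3: place 6 GB, 2 GB left
drive 2: place 1 GB, 0 GB left
drive 4: place 6 GB, 2 GB left
drive 3: place 2 GB, 0 GB left
drive 4: place 1 GB, 1 GB left
drive 5: place 6 GB, 2 GB left
drive 5: place 2 GB, 0 GB left
drive 6: place 2 GB, 6 GB left
drive 6: place 5 GB, 1 GB left
drive 7: place 5 GB, 3 GB left
drive 8: place 6 GB, 2 GB left
drive 9: place 6 GB, 2 GB left
drive 10: place 6 GB, 2 GB left
10 drives × 8 GB = 80 GB; used 69 GB; unused 11 GB.

11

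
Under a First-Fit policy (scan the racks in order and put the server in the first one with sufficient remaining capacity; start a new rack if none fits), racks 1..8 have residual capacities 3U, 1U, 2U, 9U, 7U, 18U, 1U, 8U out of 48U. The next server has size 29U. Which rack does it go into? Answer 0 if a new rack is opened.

0

No rack has ≥ 29U free, so a new rack is opened.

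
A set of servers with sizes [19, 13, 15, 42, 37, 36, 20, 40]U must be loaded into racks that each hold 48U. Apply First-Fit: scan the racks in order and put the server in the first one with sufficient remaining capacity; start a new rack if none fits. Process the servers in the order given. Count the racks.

19U → rack 1 (remaining 29U)
13U → rack 1 (remaining 16U)
15U → rack 1 (remaining 1U)
42U → rack 2 (remaining 6U)
37U → rack 3 (remaining 11U)
36U → rack 4 (remaining 12U)
20U → rack 5 (remaining 28U)
40U → rack 6 (remaining 8U)
Final racks: [19,13,15] [42] [37] [36] [20] [40].

6 racks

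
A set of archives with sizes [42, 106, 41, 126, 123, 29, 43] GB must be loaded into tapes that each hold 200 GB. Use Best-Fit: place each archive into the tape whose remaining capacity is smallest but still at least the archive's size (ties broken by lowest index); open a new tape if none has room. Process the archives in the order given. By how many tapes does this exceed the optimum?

Best-Fit: [42,106,41] [126,29,43] [123] → 3 tapes.
Total size 510 GB; any packing needs at least ⌈510/200⌉ = 3 tapes.
So 3 is already optimal.

0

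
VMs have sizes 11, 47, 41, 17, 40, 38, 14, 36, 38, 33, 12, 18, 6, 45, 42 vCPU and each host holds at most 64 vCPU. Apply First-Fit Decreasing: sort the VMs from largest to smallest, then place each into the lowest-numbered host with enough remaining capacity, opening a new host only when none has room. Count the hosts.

Sorted descending: 47, 45, 42, 41, 40, 38, 38, 36, 33, 18, 17, 14, 12, 11, 6.
Put 47 vCPU in host 1; 17 vCPU remain.
Put 45 vCPU in host 2; 19 vCPU remain.
Put 42 vCPU in host 3; 22 vCPU remain.
Put 41 vCPU in host 4; 23 vCPU remain.
Put 40 vCPU in host 5; 24 vCPU remain.
Put 38 vCPU in host 6; 26 vCPU remain.
Put 38 vCPU in host 7; 26 vCPU remain.
Put 36 vCPU in host 8; 28 vCPU remain.
Put 33 vCPU in host 9; 31 vCPU remain.
Put 18 vCPU in host 2; 1 vCPU remain.
Put 17 vCPU in host 1; 0 vCPU remain.
Put 14 vCPU in host 3; 8 vCPU remain.
Put 12 vCPU in host 4; 11 vCPU remain.
Put 11 vCPU in host 4; 0 vCPU remain.
Put 6 vCPU in host 3; 2 vCPU remain.

9 hosts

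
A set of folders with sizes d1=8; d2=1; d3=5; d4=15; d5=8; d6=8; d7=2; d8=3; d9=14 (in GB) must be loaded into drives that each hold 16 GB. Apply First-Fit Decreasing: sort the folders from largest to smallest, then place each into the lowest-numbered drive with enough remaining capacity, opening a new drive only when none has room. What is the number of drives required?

4

Sorted descending: 15, 14, 8, 8, 8, 5, 3, 2, 1.
drive 1: place 15 GB, 1 GB left
drive 2: place 14 GB, 2 GB left
drive 3: place 8 GB, 8 GB left
drive 3: place 8 GB, 0 GB left
drive 4: place 8 GB, 8 GB left
drive 4: place 5 GB, 3 GB left
drive 4: place 3 GB, 0 GB left
drive 2: place 2 GB, 0 GB left
drive 1: place 1 GB, 0 GB left
Final drives: [15,1] [14,2] [8,8] [8,5,3].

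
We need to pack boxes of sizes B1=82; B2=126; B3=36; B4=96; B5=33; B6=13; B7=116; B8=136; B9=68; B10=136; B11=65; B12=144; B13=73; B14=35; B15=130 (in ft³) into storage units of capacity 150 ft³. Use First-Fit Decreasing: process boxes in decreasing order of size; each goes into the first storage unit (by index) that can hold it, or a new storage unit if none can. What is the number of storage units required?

Sorted descending: 144, 136, 136, 130, 126, 116, 96, 82, 73, 68, 65, 36, 35, 33, 13.
Put 144 ft³ in storage unit 1; 6 ft³ remain.
Put 136 ft³ in storage unit 2; 14 ft³ remain.
Put 136 ft³ in storage unit 3; 14 ft³ remain.
Put 130 ft³ in storage unit 4; 20 ft³ remain.
Put 126 ft³ in storage unit 5; 24 ft³ remain.
Put 116 ft³ in storage unit 6; 34 ft³ remain.
Put 96 ft³ in storage unit 7; 54 ft³ remain.
Put 82 ft³ in storage unit 8; 68 ft³ remain.
Put 73 ft³ in storage unit 9; 77 ft³ remain.
Put 68 ft³ in storage unit 8; 0 ft³ remain.
Put 65 ft³ in storage unit 9; 12 ft³ remain.
Put 36 ft³ in storage unit 7; 18 ft³ remain.
Put 35 ft³ in storage unit 10; 115 ft³ remain.
Put 33 ft³ in storage unit 6; 1 ft³ remain.
Put 13 ft³ in storage unit 2; 1 ft³ remain.
Final storage units: [144] [136,13] [136] [130] [126] [116,33] [96,36] [82,68] [73,65] [35].

10 storage units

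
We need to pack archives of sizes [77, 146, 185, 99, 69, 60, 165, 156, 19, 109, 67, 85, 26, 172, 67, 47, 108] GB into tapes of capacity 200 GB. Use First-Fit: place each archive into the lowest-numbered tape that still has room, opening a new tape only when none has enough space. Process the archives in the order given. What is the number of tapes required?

10

tape 1: place 77 GB, 123 GB left
tape 2: place 146 GB, 54 GB left
tape 3: place 185 GB, 15 GB left
tape 1: place 99 GB, 24 GB left
tape 4: place 69 GB, 131 GB left
tape 4: place 60 GB, 71 GB left
tape 5: place 165 GB, 35 GB left
tape 6: place 156 GB, 44 GB left
tape 1: place 19 GB, 5 GB left
tape 7: place 109 GB, 91 GB left
tape 4: place 67 GB, 4 GB left
tape 7: place 85 GB, 6 GB left
tape 2: place 26 GB, 28 GB left
tape 8: place 172 GB, 28 GB left
tape 9: place 67 GB, 133 GB left
tape 9: place 47 GB, 86 GB left
tape 10: place 108 GB, 92 GB left
Final tapes: [77,99,19] [146,26] [185] [69,60,67] [165] [156] [109,85] [172] [67,47] [108].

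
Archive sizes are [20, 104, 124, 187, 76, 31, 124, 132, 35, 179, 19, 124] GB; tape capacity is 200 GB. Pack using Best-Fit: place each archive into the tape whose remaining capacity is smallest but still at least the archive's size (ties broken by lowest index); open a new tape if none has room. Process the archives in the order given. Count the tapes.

7

Put 20 GB in tape 1; 180 GB remain.
Put 104 GB in tape 1; 76 GB remain.
Put 124 GB in tape 2; 76 GB remain.
Put 187 GB in tape 3; 13 GB remain.
Put 76 GB in tape 1; 0 GB remain.
Put 31 GB in tape 2; 45 GB remain.
Put 124 GB in tape 4; 76 GB remain.
Put 132 GB in tape 5; 68 GB remain.
Put 35 GB in tape 2; 10 GB remain.
Put 179 GB in tape 6; 21 GB remain.
Put 19 GB in tape 6; 2 GB remain.
Put 124 GB in tape 7; 76 GB remain.
Final tapes: [20,104,76] [124,31,35] [187] [124] [132] [179,19] [124].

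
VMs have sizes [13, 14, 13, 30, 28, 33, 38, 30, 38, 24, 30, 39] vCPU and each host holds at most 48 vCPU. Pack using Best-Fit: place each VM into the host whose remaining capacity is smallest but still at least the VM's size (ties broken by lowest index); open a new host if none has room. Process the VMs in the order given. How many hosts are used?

10

host 1: place 13 vCPU, 35 vCPU left
host 1: place 14 vCPU, 21 vCPU left
host 1: place 13 vCPU, 8 vCPU left
host 2: place 30 vCPU, 18 vCPU left
host 3: place 28 vCPU, 20 vCPU left
host 4: place 33 vCPU, 15 vCPU left
host 5: place 38 vCPU, 10 vCPU left
host 6: place 30 vCPU, 18 vCPU left
host 7: place 38 vCPU, 10 vCPU left
host 8: place 24 vCPU, 24 vCPU left
host 9: place 30 vCPU, 18 vCPU left
host 10: place 39 vCPU, 9 vCPU left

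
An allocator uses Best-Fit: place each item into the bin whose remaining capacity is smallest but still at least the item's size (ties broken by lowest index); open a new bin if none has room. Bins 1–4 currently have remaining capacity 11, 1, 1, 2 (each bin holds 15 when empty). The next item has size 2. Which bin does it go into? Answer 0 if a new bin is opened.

Bins with room: bin 1 (11), bin 4 (2).
Tightest fit is bin 4 with 2 free.

4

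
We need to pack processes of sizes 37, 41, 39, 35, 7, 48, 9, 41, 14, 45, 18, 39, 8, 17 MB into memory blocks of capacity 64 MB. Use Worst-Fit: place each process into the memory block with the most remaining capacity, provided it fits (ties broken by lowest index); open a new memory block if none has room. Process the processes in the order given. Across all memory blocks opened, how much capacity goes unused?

114

Put 37 MB in memory block 1; 27 MB remain.
Put 41 MB in memory block 2; 23 MB remain.
Put 39 MB in memory block 3; 25 MB remain.
Put 35 MB in memory block 4; 29 MB remain.
Put 7 MB in memory block 4; 22 MB remain.
Put 48 MB in memory block 5; 16 MB remain.
Put 9 MB in memory block 1; 18 MB remain.
Put 41 MB in memory block 6; 23 MB remain.
Put 14 MB in memory block 3; 11 MB remain.
Put 45 MB in memory block 7; 19 MB remain.
Put 18 MB in memory block 2; 5 MB remain.
Put 39 MB in memory block 8; 25 MB remain.
Put 8 MB in memory block 8; 17 MB remain.
Put 17 MB in memory block 6; 6 MB remain.
8 memory blocks × 64 MB = 512 MB; used 398 MB; unused 114 MB.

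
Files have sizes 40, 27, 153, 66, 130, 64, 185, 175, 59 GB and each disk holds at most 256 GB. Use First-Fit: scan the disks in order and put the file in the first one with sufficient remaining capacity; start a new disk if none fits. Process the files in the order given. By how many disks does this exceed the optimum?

0

First-Fit: [40,27,153] [66,130,59] [64,185] [175] → 4 disks.
Total size 899 GB; any packing needs at least ⌈899/256⌉ = 4 disks.
So 4 is already optimal.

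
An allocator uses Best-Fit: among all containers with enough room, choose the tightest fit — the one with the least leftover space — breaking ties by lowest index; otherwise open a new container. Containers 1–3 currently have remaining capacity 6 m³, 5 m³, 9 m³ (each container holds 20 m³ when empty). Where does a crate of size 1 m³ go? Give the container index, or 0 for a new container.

Containers with room: container 1 (6 m³), container 2 (5 m³), container 3 (9 m³).
Tightest fit is container 2 with 5 m³ free.

2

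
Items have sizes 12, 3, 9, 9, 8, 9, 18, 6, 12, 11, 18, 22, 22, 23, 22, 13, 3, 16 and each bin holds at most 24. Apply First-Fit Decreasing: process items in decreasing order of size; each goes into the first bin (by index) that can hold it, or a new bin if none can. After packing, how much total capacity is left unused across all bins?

Sorted descending: 23, 22, 22, 22, 18, 18, 16, 13, 12, 12, 11, 9, 9, 9, 8, 6, 3, 3.
23 → bin 1 (remaining 1)
22 → bin 2 (remaining 2)
22 → bin 3 (remaining 2)
22 → bin 4 (remaining 2)
18 → bin 5 (remaining 6)
18 → bin 6 (remaining 6)
16 → bin 7 (remaining 8)
13 → bin 8 (remaining 11)
12 → bin 9 (remaining 12)
12 → bin 9 (remaining 0)
11 → bin 8 (remaining 0)
9 → bin 10 (remaining 15)
9 → bin 10 (remaining 6)
9 → bin 11 (remaining 15)
8 → bin 7 (remaining 0)
6 → bin 5 (remaining 0)
3 → bin 6 (remaining 3)
3 → bin 6 (remaining 0)
11 bins × 24 = 264; used 236; unused 28.

28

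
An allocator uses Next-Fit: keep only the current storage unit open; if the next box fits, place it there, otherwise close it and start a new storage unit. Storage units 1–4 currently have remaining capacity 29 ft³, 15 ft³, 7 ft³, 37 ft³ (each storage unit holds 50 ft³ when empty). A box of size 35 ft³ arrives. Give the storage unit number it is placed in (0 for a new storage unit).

Next-Fit only looks at storage unit 4, which has 37 ft³ free.
35 ft³ fits there.

4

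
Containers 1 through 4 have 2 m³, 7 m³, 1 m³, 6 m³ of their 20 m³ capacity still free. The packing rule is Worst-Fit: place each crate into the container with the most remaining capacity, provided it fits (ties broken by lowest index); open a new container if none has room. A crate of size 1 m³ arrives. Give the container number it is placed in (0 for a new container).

Containers with room: container 1 (2 m³), container 2 (7 m³), container 3 (1 m³), container 4 (6 m³).
Most room is container 2 with 7 m³ free.

2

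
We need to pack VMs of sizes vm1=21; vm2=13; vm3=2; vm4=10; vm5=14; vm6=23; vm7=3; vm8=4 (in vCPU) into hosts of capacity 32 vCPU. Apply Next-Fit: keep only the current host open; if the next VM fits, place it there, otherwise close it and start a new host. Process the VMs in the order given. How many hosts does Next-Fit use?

vm1 (21 vCPU) → host 1 (remaining 11 vCPU)
vm2 (13 vCPU) → host 2 (remaining 19 vCPU)
vm3 (2 vCPU) → host 2 (remaining 17 vCPU)
vm4 (10 vCPU) → host 2 (remaining 7 vCPU)
vm5 (14 vCPU) → host 3 (remaining 18 vCPU)
vm6 (23 vCPU) → host 4 (remaining 9 vCPU)
vm7 (3 vCPU) → host 4 (remaining 6 vCPU)
vm8 (4 vCPU) → host 4 (remaining 2 vCPU)

4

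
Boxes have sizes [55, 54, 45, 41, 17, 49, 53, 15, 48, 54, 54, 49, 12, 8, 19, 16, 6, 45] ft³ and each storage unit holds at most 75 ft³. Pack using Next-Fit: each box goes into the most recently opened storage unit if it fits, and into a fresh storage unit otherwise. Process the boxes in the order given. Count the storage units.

storage unit 1: place 55 ft³, 20 ft³ left
storage unit 2: place 54 ft³, 21 ft³ left
storage unit 3: place 45 ft³, 30 ft³ left
storage unit 4: place 41 ft³, 34 ft³ left
storage unit 4: place 17 ft³, 17 ft³ left
storage unit 5: place 49 ft³, 26 ft³ left
storage unit 6: place 53 ft³, 22 ft³ left
storage unit 6: place 15 ft³, 7 ft³ left
storage unit 7: place 48 ft³, 27 ft³ left
storage unit 8: place 54 ft³, 21 ft³ left
storage unit 9: place 54 ft³, 21 ft³ left
storage unit 10: place 49 ft³, 26 ft³ left
storage unit 10: place 12 ft³, 14 ft³ left
storage unit 10: place 8 ft³, 6 ft³ left
storage unit 11: place 19 ft³, 56 ft³ left
storage unit 11: place 16 ft³, 40 ft³ left
storage unit 11: place 6 ft³, 34 ft³ left
storage unit 12: place 45 ft³, 30 ft³ left
Final storage units: [55] [54] [45] [41,17] [49] [53,15] [48] [54] [54] [49,12,8] [19,16,6] [45].

12 storage units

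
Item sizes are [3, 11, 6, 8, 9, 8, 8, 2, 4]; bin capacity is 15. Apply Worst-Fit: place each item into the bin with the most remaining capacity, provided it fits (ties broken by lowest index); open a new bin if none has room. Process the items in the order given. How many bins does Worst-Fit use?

5 bins

bin 1: place 3, 12 left
bin 1: place 11, 1 left
bin 2: place 6, 9 left
bin 2: place 8, 1 left
bin 3: place 9, 6 left
bin 4: place 8, 7 left
bin 5: place 8, 7 left
bin 4: place 2, 5 left
bin 5: place 4, 3 left
Final bins: [3,11] [6,8] [9] [8,2] [8,4].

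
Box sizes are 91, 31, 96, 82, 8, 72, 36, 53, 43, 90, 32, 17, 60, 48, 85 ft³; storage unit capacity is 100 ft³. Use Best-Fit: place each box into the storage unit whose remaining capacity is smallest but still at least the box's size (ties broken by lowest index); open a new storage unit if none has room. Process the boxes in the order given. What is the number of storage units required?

10

Put 91 ft³ in storage unit 1; 9 ft³ remain.
Put 31 ft³ in storage unit 2; 69 ft³ remain.
Put 96 ft³ in storage unit 3; 4 ft³ remain.
Put 82 ft³ in storage unit 4; 18 ft³ remain.
Put 8 ft³ in storage unit 1; 1 ft³ remain.
Put 72 ft³ in storage unit 5; 28 ft³ remain.
Put 36 ft³ in storage unit 2; 33 ft³ remain.
Put 53 ft³ in storage unit 6; 47 ft³ remain.
Put 43 ft³ in storage unit 6; 4 ft³ remain.
Put 90 ft³ in storage unit 7; 10 ft³ remain.
Put 32 ft³ in storage unit 2; 1 ft³ remain.
Put 17 ft³ in storage unit 4; 1 ft³ remain.
Put 60 ft³ in storage unit 8; 40 ft³ remain.
Put 48 ft³ in storage unit 9; 52 ft³ remain.
Put 85 ft³ in storage unit 10; 15 ft³ remain.
Final storage units: [91,8] [31,36,32] [96] [82,17] [72] [53,43] [90] [60] [48] [85].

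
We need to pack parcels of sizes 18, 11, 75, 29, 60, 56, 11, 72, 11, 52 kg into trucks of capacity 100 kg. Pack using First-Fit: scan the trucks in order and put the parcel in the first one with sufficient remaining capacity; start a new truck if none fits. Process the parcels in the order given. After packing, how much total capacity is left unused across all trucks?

Put 18 kg in truck 1; 82 kg remain.
Put 11 kg in truck 1; 71 kg remain.
Put 75 kg in truck 2; 25 kg remain.
Put 29 kg in truck 1; 42 kg remain.
Put 60 kg in truck 3; 40 kg remain.
Put 56 kg in truck 4; 44 kg remain.
Put 11 kg in truck 1; 31 kg remain.
Put 72 kg in truck 5; 28 kg remain.
Put 11 kg in truck 1; 20 kg remain.
Put 52 kg in truck 6; 48 kg remain.
6 trucks × 100 kg = 600 kg; used 395 kg; unused 205 kg.

205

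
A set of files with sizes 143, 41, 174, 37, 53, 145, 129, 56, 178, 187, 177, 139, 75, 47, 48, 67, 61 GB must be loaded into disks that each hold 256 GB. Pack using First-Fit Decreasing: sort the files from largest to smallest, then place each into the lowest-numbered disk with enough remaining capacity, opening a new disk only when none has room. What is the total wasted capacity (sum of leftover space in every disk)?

291

Sorted descending: 187, 178, 177, 174, 145, 143, 139, 129, 75, 67, 61, 56, 53, 48, 47, 41, 37.
disk 1: place 187 GB, 69 GB left
disk 2: place 178 GB, 78 GB left
disk 3: place 177 GB, 79 GB left
disk 4: place 174 GB, 82 GB left
disk 5: place 145 GB, 111 GB left
disk 6: place 143 GB, 113 GB left
disk 7: place 139 GB, 117 GB left
disk 8: place 129 GB, 127 GB left
disk 2: place 75 GB, 3 GB left
disk 1: place 67 GB, 2 GB left
disk 3: place 61 GB, 18 GB left
disk 4: place 56 GB, 26 GB left
disk 5: place 53 GB, 58 GB left
disk 5: place 48 GB, 10 GB left
disk 6: place 47 GB, 66 GB left
disk 6: place 41 GB, 25 GB left
disk 7: place 37 GB, 80 GB left
8 disks × 256 GB = 2048 GB; used 1757 GB; unused 291 GB.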